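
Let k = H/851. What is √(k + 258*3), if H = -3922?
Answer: 4*√25438/23 ≈ 27.738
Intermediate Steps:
k = -106/23 (k = -3922/851 = -3922*1/851 = -106/23 ≈ -4.6087)
√(k + 258*3) = √(-106/23 + 258*3) = √(-106/23 + 774) = √(17696/23) = 4*√25438/23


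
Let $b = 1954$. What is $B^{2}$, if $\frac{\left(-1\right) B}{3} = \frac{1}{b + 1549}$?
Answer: $\frac{9}{12271009} \approx 7.3344 \cdot 10^{-7}$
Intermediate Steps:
$B = - \frac{3}{3503}$ ($B = - \frac{3}{1954 + 1549} = - \frac{3}{3503} \approx -0.00085641$)
$B^{2} = \left(- \frac{3}{3503}\right)^{2} = \frac{9}{12271009}$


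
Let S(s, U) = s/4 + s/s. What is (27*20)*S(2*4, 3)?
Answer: 1620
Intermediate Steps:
S(s, U) = 1 + s/4 (S(s, U) = s*(1/4) + 1 = s/4 + 1 = 1 + s/4)
(27*20)*S(2*4, 3) = (27*20)*(1 + (2*4)/4) = 540*(1 + (1/4)*8) = 540*(1 + 2) = 540*3 = 1620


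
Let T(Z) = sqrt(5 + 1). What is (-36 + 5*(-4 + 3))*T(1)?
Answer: -41*sqrt(6) ≈ -100.43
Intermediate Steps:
T(Z) = sqrt(6)
(-36 + 5*(-4 + 3))*T(1) = (-36 + 5*(-4 + 3))*sqrt(6) = (-36 + 5*(-1))*sqrt(6) = (-36 - 5)*sqrt(6) = -41*sqrt(6)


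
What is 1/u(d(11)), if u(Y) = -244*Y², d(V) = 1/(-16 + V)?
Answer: -25/244 ≈ -0.10246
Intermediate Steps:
1/u(d(11)) = 1/(-244/(-16 + 11)²) = 1/(-244*(1/(-5))²) = 1/(-244*(-⅕)²) = 1/(-244*1/25) = 1/(-244/25) = -25/244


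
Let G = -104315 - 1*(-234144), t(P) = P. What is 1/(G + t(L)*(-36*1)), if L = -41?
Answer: 1/131305 ≈ 7.6159e-6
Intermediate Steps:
G = 129829 (G = -104315 + 234144 = 129829)
1/(G + t(L)*(-36*1)) = 1/(129829 - (-1476)) = 1/(129829 - 41*(-36)) = 1/(129829 + 1476) = 1/131305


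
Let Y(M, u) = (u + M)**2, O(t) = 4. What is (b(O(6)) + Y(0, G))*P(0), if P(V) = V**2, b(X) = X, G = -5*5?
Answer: 0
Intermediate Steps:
G = -25
Y(M, u) = (M + u)**2
(b(O(6)) + Y(0, G))*P(0) = (4 + (0 - 25)**2)*0**2 = (4 + (-25)**2)*0 = (4 + 625)*0 = 629*0 = 0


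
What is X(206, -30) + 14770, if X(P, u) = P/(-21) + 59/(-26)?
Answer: 8057825/546 ≈ 14758.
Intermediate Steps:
X(P, u) = -59/26 - P/21 (X(P, u) = P*(-1/21) + 59*(-1/26) = -P/21 - 59/26 = -59/26 - P/21)
X(206, -30) + 14770 = (-59/26 - 1/21*206) + 14770 = (-59/26 - 206/21) + 14770 = -6595/546 + 14770 = 8057825/546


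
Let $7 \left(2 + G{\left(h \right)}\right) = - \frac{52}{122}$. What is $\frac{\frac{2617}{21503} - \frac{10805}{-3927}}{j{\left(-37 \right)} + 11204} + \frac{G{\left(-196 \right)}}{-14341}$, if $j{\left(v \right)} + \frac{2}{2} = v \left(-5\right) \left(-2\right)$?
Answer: $\frac{327240290058394}{800235788431090473} \approx 0.00040893$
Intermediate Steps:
$j{\left(v \right)} = -1 + 10 v$ ($j{\left(v \right)} = -1 + v \left(-5\right) \left(-2\right) = -1 + - 5 v \left(-2\right) = -1 + 10 v$)
$G{\left(h \right)} = - \frac{880}{427}$ ($G{\left(h \right)} = -2 + \frac{\left(-52\right) \frac{1}{122}}{7} = -2 + \frac{1}{7} \left(- \frac{26}{61}\right) = -2 - \frac{26}{427} = - \frac{880}{427}$)
$\frac{\frac{2617}{21503} - \frac{10805}{-3927}}{j{\left(-37 \right)} + 11204} + \frac{G{\left(-196 \right)}}{-14341} = \frac{\frac{2617}{21503} - \frac{10805}{-3927}}{\left(-1 + 10 \left(-37\right)\right) + 11204} - \frac{880}{427 \left(-14341\right)} = \frac{2617 \cdot \frac{1}{21503} - - \frac{10805}{3927}}{\left(-1 - 370\right) + 11204} - - \frac{880}{6123607} = \frac{\frac{2617}{21503} + \frac{10805}{3927}}{-371 + 11204} + \frac{880}{6123607} = \frac{242616874}{84442281 \cdot 10833} + \frac{880}{6123607} = \frac{242616874}{84442281} \cdot \frac{1}{10833} + \frac{880}{6123607} = \frac{242616874}{914763230073} + \frac{880}{6123607} = \frac{327240290058394}{800235788431090473}$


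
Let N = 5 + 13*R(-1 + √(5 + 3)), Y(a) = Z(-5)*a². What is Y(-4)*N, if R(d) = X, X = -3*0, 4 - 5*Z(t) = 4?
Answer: 0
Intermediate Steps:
Z(t) = 0 (Z(t) = ⅘ - ⅕*4 = ⅘ - ⅘ = 0)
X = 0
R(d) = 0
Y(a) = 0 (Y(a) = 0*a² = 0)
N = 5 (N = 5 + 13*0 = 5 + 0 = 5)
Y(-4)*N = 0*5 = 0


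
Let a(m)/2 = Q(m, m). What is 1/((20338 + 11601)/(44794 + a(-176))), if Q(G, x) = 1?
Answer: 44796/31939 ≈ 1.4025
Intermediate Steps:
a(m) = 2 (a(m) = 2*1 = 2)
1/((20338 + 11601)/(44794 + a(-176))) = 1/((20338 + 11601)/(44794 + 2)) = 1/(31939/44796) = 44796/31939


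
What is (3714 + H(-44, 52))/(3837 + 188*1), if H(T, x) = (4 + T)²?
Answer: 5314/4025 ≈ 1.3202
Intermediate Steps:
(3714 + H(-44, 52))/(3837 + 188*1) = (3714 + (4 - 44)²)/(3837 + 188*1) = (3714 + (-40)²)/(3837 + 188) = (3714 + 1600)/4025 = 5314*(1/4025) = 5314/4025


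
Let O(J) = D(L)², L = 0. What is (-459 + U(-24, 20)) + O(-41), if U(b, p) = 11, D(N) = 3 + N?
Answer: -439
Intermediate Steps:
O(J) = 9 (O(J) = (3 + 0)² = 3² = 9)
(-459 + U(-24, 20)) + O(-41) = (-459 + 11) + 9 = -448 + 9 = -439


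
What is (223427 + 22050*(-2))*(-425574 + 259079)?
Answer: -29857048865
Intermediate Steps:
(223427 + 22050*(-2))*(-425574 + 259079) = (223427 - 44100)*(-166495) = 179327*(-166495) = -29857048865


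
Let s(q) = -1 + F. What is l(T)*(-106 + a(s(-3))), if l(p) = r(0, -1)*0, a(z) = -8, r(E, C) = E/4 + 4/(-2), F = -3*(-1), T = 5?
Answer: 0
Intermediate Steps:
F = 3
r(E, C) = -2 + E/4 (r(E, C) = E*(¼) + 4*(-½) = E/4 - 2 = -2 + E/4)
s(q) = 2 (s(q) = -1 + 3 = 2)
l(p) = 0 (l(p) = (-2 + (¼)*0)*0 = (-2 + 0)*0 = -2*0 = 0)
l(T)*(-106 + a(s(-3))) = 0*(-106 - 8) = 0*(-114) = 0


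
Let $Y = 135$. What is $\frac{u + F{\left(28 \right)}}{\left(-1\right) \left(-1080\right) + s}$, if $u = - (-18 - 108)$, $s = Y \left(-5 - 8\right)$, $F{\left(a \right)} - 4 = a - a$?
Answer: $- \frac{26}{135} \approx -0.19259$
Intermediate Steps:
$F{\left(a \right)} = 4$ ($F{\left(a \right)} = 4 + \left(a - a\right) = 4 + 0 = 4$)
$s = -1755$ ($s = 135 \left(-5 - 8\right) = 135 \left(-13\right) = -1755$)
$u = 126$ ($u = - (-18 - 108) = \left(-1\right) \left(-126\right) = 126$)
$\frac{u + F{\left(28 \right)}}{\left(-1\right) \left(-1080\right) + s} = \frac{126 + 4}{\left(-1\right) \left(-1080\right) - 1755} = \frac{130}{1080 - 1755} = \frac{130}{-675} = 130 \left(- \frac{1}{675}\right) = - \frac{26}{135}$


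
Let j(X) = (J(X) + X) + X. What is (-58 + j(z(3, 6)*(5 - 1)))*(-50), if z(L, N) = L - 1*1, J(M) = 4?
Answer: 1900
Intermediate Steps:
z(L, N) = -1 + L (z(L, N) = L - 1 = -1 + L)
j(X) = 4 + 2*X (j(X) = (4 + X) + X = 4 + 2*X)
(-58 + j(z(3, 6)*(5 - 1)))*(-50) = (-58 + (4 + 2*((-1 + 3)*(5 - 1))))*(-50) = (-58 + (4 + 2*(2*4)))*(-50) = (-58 + (4 + 2*8))*(-50) = (-58 + (4 + 16))*(-50) = (-58 + 20)*(-50) = -38*(-50) = 1900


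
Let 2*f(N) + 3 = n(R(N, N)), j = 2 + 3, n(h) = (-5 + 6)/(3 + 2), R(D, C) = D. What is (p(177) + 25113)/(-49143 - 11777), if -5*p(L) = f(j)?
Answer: -78479/190375 ≈ -0.41223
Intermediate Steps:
n(h) = 1/5
j = 5
f(N) = -7/5 (f(N) = -3/2 + (1/2)*(1/5) = -3/2 + 1/10 = -7/5)
p(L) = 7/25 (p(L) = -1/5*(-7/5) = 7/25)
(p(177) + 25113)/(-49143 - 11777) = (7/25 + 25113)/(-49143 - 11777) = (627832/25)/(-60920) = (627832/25)*(-1/60920) = -78479/190375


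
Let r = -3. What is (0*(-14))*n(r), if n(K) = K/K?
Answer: 0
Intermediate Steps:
n(K) = 1
(0*(-14))*n(r) = (0*(-14))*1 = 0*1 = 0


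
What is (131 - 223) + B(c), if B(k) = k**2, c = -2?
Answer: -88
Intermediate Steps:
(131 - 223) + B(c) = (131 - 223) + (-2)**2 = -92 + 4 = -88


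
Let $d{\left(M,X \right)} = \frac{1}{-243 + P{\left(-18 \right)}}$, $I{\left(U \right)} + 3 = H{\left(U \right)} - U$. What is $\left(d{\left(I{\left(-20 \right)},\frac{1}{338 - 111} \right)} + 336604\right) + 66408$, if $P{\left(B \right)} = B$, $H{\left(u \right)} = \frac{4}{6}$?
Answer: $\frac{105186131}{261} \approx 4.0301 \cdot 10^{5}$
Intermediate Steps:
$H{\left(u \right)} = \frac{2}{3}$ ($H{\left(u \right)} = 4 \cdot \frac{1}{6} = \frac{2}{3}$)
$I{\left(U \right)} = - \frac{7}{3} - U$ ($I{\left(U \right)} = -3 - \left(- \frac{2}{3} + U\right) = - \frac{7}{3} - U$)
$d{\left(M,X \right)} = - \frac{1}{261}$ ($d{\left(M,X \right)} = \frac{1}{-243 - 18} = \frac{1}{-261} = - \frac{1}{261}$)
$\left(d{\left(I{\left(-20 \right)},\frac{1}{338 - 111} \right)} + 336604\right) + 66408 = \left(- \frac{1}{261} + 336604\right) + 66408 = \frac{87853643}{261} + 66408 = \frac{105186131}{261}$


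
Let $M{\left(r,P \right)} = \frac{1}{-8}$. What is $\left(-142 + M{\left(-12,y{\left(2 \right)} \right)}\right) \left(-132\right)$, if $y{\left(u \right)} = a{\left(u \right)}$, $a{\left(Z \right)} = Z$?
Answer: $\frac{37521}{2} \approx 18761.0$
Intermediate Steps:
$y{\left(u \right)} = u$
$M{\left(r,P \right)} = - \frac{1}{8}$
$\left(-142 + M{\left(-12,y{\left(2 \right)} \right)}\right) \left(-132\right) = \left(-142 - \frac{1}{8}\right) \left(-132\right) = \left(- \frac{1137}{8}\right) \left(-132\right) = \frac{37521}{2}$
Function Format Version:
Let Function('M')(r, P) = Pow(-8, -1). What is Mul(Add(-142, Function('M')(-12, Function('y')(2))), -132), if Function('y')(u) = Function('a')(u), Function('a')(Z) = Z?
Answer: Rational(37521, 2) ≈ 18761.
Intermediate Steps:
Function('y')(u) = u
Function('M')(r, P) = Rational(-1, 8)
Mul(Add(-142, Function('M')(-12, Function('y')(2))), -132) = Mul(Add(-142, Rational(-1, 8)), -132) = Mul(Rational(-1137, 8), -132) = Rational(37521, 2)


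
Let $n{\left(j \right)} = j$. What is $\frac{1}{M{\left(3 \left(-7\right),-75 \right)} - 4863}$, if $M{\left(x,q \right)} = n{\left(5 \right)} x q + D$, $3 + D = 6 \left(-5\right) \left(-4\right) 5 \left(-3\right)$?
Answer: $\frac{1}{1209} \approx 0.00082713$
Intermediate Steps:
$D = -1803$ ($D = -3 + 6 \left(-5\right) \left(-4\right) 5 \left(-3\right) = -3 + \left(-30\right) \left(-4\right) \left(-15\right) = -3 + 120 \left(-15\right) = -3 - 1800 = -1803$)
$M{\left(x,q \right)} = -1803 + 5 q x$ ($M{\left(x,q \right)} = 5 x q - 1803 = 5 q x - 1803 = -1803 + 5 q x$)
$\frac{1}{M{\left(3 \left(-7\right),-75 \right)} - 4863} = \frac{1}{\left(-1803 + 5 \left(-75\right) 3 \left(-7\right)\right) - 4863} = \frac{1}{\left(-1803 + 5 \left(-75\right) \left(-21\right)\right) - 4863} = \frac{1}{\left(-1803 + 7875\right) - 4863} = \frac{1}{6072 - 4863} = \frac{1}{1209}$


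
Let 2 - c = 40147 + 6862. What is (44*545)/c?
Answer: -23980/47007 ≈ -0.51014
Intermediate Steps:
c = -47007 (c = 2 - (40147 + 6862) = 2 - 1*47009 = 2 - 47009 = -47007)
(44*545)/c = (44*545)/(-47007) = 23980*(-1/47007) = -23980/47007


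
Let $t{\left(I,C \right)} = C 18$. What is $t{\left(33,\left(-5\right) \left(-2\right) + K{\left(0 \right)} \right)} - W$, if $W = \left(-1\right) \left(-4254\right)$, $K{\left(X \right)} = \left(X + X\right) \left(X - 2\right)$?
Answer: $-4074$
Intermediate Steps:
$K{\left(X \right)} = 2 X \left(-2 + X\right)$
$t{\left(I,C \right)} = 18 C$
$W = 4254$
$t{\left(33,\left(-5\right) \left(-2\right) + K{\left(0 \right)} \right)} - W = 18 \left(\left(-5\right) \left(-2\right) + 2 \cdot 0 \left(-2 + 0\right)\right) - 4254 = 18 \left(10 + 2 \cdot 0 \left(-2\right)\right) - 4254 = 18 \left(10 + 0\right) - 4254 = 18 \cdot 10 - 4254 = 180 - 4254 = -4074$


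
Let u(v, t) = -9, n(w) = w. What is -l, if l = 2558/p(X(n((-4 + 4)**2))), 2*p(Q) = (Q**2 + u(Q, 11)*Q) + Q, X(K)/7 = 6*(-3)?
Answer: -1279/4221 ≈ -0.30301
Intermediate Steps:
X(K) = -126 (X(K) = 7*(6*(-3)) = 7*(-18) = -126)
p(Q) = Q**2/2 - 4*Q (p(Q) = ((Q**2 - 9*Q) + Q)/2 = (Q**2 - 8*Q)/2 = Q**2/2 - 4*Q)
l = 1279/4221 (l = 2558/(((1/2)*(-126)*(-8 - 126))) = 2558/(((1/2)*(-126)*(-134))) = 2558/8442 = 2558*(1/8442) = 1279/4221 ≈ 0.30301)
-l = -1*1279/4221 = -1279/4221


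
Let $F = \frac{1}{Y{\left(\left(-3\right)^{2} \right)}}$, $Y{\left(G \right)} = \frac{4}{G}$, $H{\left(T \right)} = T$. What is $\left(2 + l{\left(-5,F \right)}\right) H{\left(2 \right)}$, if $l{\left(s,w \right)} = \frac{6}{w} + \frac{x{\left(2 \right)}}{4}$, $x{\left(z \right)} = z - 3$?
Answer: $\frac{53}{6} \approx 8.8333$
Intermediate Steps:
$x{\left(z \right)} = -3 + z$
$F = \frac{9}{4}$ ($F = \frac{1}{4 \frac{1}{\left(-3\right)^{2}}} = \frac{1}{4 \cdot \frac{1}{9}} = \frac{1}{\frac{4}{9}} = \frac{9}{4} \approx 2.25$)
$l{\left(s,w \right)} = - \frac{1}{4} + \frac{6}{w}$ ($l{\left(s,w \right)} = \frac{6}{w} + \frac{-3 + 2}{4} = \frac{6}{w} - \frac{1}{4} = - \frac{1}{4} + \frac{6}{w}$)
$\left(2 + l{\left(-5,F \right)}\right) H{\left(2 \right)} = \left(2 + \frac{24 - \frac{9}{4}}{4 \cdot \frac{9}{4}}\right) 2 = \left(2 + \frac{1}{4} \cdot \frac{4}{9} \left(24 - \frac{9}{4}\right)\right) 2 = \left(2 + \frac{1}{4} \cdot \frac{4}{9} \cdot \frac{87}{4}\right) 2 = \left(2 + \frac{29}{12}\right) 2 = \frac{53}{12} \cdot 2 = \frac{53}{6}$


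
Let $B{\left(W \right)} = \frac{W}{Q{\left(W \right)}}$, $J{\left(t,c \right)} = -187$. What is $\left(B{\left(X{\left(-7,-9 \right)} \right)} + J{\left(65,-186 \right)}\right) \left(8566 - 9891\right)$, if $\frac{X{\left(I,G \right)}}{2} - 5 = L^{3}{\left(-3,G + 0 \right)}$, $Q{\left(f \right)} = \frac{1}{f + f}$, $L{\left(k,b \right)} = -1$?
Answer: $78175$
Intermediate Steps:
$Q{\left(f \right)} = \frac{1}{2 f}$
$X{\left(I,G \right)} = 8$ ($X{\left(I,G \right)} = 10 + 2 \left(-1\right)^{3} = 10 + 2 \left(-1\right) = 10 - 2 = 8$)
$B{\left(W \right)} = 2 W^{2}$ ($B{\left(W \right)} = \frac{W}{\frac{1}{2} \frac{1}{W}} = W 2 W = 2 W^{2}$)
$\left(B{\left(X{\left(-7,-9 \right)} \right)} + J{\left(65,-186 \right)}\right) \left(8566 - 9891\right) = \left(2 \cdot 8^{2} - 187\right) \left(8566 - 9891\right) = \left(2 \cdot 64 - 187\right) \left(-1325\right) = \left(128 - 187\right) \left(-1325\right) = \left(-59\right) \left(-1325\right) = 78175$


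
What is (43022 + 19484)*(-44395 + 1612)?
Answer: -2674194198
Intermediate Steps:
(43022 + 19484)*(-44395 + 1612) = 62506*(-42783) = -2674194198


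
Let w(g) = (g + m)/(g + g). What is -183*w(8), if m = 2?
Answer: -915/8 ≈ -114.38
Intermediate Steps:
w(g) = (2 + g)/(2*g) (w(g) = (g + 2)/(g + g) = (2 + g)/((2*g)) = (2 + g)*(1/(2*g)) = (2 + g)/(2*g))
-183*w(8) = -183*(2 + 8)/(2*8) = -183*10/(2*8) = -183*5/8 = -915/8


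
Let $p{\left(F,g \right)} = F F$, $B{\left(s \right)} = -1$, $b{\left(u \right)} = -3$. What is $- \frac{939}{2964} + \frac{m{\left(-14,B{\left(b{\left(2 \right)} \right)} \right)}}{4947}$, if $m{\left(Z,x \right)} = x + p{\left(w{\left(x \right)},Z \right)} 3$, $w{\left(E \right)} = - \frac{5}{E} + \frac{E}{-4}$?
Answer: $- \frac{5870815}{19550544} \approx -0.30029$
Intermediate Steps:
$w{\left(E \right)} = - \frac{5}{E} - \frac{E}{4}$ ($w{\left(E \right)} = - \frac{5}{E} + E \left(- \frac{1}{4}\right) = - \frac{5}{E} - \frac{E}{4}$)
$p{\left(F,g \right)} = F^{2}$
$m{\left(Z,x \right)} = x + 3 \left(- \frac{5}{x} - \frac{x}{4}\right)^{2}$ ($m{\left(Z,x \right)} = x + \left(- \frac{5}{x} - \frac{x}{4}\right)^{2} \cdot 3 = x + 3 \left(- \frac{5}{x} - \frac{x}{4}\right)^{2}$)
$- \frac{939}{2964} + \frac{m{\left(-14,B{\left(b{\left(2 \right)} \right)} \right)}}{4947} = - \frac{939}{2964} + \frac{-1 + \frac{3 \left(20 + \left(-1\right)^{2}\right)^{2}}{16 \cdot 1}}{4947} = \left(-939\right) \frac{1}{2964} + \left(-1 + \frac{3}{16} \cdot 1 \left(20 + 1\right)^{2}\right) \frac{1}{4947} = - \frac{313}{988} + \left(-1 + \frac{3}{16} \cdot 1 \cdot 21^{2}\right) \frac{1}{4947} = - \frac{313}{988} + \left(-1 + \frac{3}{16} \cdot 1 \cdot 441\right) \frac{1}{4947} = - \frac{313}{988} + \left(-1 + \frac{1323}{16}\right) \frac{1}{4947} = - \frac{313}{988} + \frac{1307}{16} \cdot \frac{1}{4947} = - \frac{313}{988} + \frac{1307}{79152} = - \frac{5870815}{19550544}$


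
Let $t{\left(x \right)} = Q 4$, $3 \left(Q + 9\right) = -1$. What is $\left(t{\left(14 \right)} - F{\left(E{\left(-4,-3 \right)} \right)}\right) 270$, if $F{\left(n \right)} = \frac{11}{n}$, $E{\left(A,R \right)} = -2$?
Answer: $-8595$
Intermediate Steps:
$Q = - \frac{28}{3}$ ($Q = -9 + \frac{1}{3} \left(-1\right) = -9 - \frac{1}{3} = - \frac{28}{3} \approx -9.3333$)
$t{\left(x \right)} = - \frac{112}{3}$ ($t{\left(x \right)} = \left(- \frac{28}{3}\right) 4 = - \frac{112}{3}$)
$\left(t{\left(14 \right)} - F{\left(E{\left(-4,-3 \right)} \right)}\right) 270 = \left(- \frac{112}{3} - \frac{11}{-2}\right) 270 = \left(- \frac{112}{3} - 11 \left(- \frac{1}{2}\right)\right) 270 = \left(- \frac{112}{3} - - \frac{11}{2}\right) 270 = \left(- \frac{112}{3} + \frac{11}{2}\right) 270 = \left(- \frac{191}{6}\right) 270 = -8595$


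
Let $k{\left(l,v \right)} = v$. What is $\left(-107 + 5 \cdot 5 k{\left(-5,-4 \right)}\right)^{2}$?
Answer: $42849$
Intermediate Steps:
$\left(-107 + 5 \cdot 5 k{\left(-5,-4 \right)}\right)^{2} = \left(-107 + 5 \cdot 5 \left(-4\right)\right)^{2} = \left(-107 + 25 \left(-4\right)\right)^{2} = \left(-107 - 100\right)^{2} = \left(-207\right)^{2} = 42849$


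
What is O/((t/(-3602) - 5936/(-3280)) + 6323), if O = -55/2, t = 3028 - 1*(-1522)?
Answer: -20306275/4669370022 ≈ -0.0043488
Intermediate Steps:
t = 4550 (t = 3028 + 1522 = 4550)
O = -55/2 (O = -55*1/2 = -55/2 ≈ -27.500)
O/((t/(-3602) - 5936/(-3280)) + 6323) = -55/2/((4550/(-3602) - 5936/(-3280)) + 6323) = -55/2/((4550*(-1/3602) - 5936*(-1/3280)) + 6323) = -55/2/((-2275/1801 + 371/205) + 6323) = -55/2/(201796/369205 + 6323) = -55/2/(2334685011/369205) = (369205/2334685011)*(-55/2) = -20306275/4669370022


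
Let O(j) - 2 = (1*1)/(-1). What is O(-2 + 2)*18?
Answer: 18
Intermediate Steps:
O(j) = 1 (O(j) = 2 + (1*1)/(-1) = 2 + 1*(-1) = 2 - 1 = 1)
O(-2 + 2)*18 = 1*18 = 18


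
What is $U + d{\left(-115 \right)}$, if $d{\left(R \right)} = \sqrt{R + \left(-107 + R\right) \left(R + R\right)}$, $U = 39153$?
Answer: $39153 + \sqrt{50945} \approx 39379.0$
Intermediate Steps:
$d{\left(R \right)} = \sqrt{R + 2 R \left(-107 + R\right)}$ ($d{\left(R \right)} = \sqrt{R + \left(-107 + R\right) 2 R} = \sqrt{R + 2 R \left(-107 + R\right)}$)
$U + d{\left(-115 \right)} = 39153 + \sqrt{- 115 \left(-213 + 2 \left(-115\right)\right)} = 39153 + \sqrt{- 115 \left(-213 - 230\right)} = 39153 + \sqrt{\left(-115\right) \left(-443\right)} = 39153 + \sqrt{50945}$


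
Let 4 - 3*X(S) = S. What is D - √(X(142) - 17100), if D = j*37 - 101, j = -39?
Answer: -1544 - I*√17146 ≈ -1544.0 - 130.94*I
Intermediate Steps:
X(S) = 4/3 - S/3
D = -1544 (D = -39*37 - 101 = -1443 - 101 = -1544)
D - √(X(142) - 17100) = -1544 - √((4/3 - ⅓*142) - 17100) = -1544 - √((4/3 - 142/3) - 17100) = -1544 - √(-46 - 17100) = -1544 - √(-17146) = -1544 - I*√17146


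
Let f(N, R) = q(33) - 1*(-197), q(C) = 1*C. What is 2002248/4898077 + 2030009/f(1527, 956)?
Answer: 9943600909733/1126557710 ≈ 8826.5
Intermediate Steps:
q(C) = C
f(N, R) = 230 (f(N, R) = 33 - 1*(-197) = 33 + 197 = 230)
2002248/4898077 + 2030009/f(1527, 956) = 2002248/4898077 + 2030009/230 = 9943600909733/1126557710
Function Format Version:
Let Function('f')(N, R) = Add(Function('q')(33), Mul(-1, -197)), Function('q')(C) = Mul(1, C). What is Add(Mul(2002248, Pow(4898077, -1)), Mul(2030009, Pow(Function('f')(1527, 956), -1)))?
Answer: Rational(9943600909733, 1126557710) ≈ 8826.5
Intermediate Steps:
Function('q')(C) = C
Function('f')(N, R) = 230 (Function('f')(N, R) = Add(33, Mul(-1, -197)) = Add(33, 197) = 230)
Add(Mul(2002248, Pow(4898077, -1)), Mul(2030009, Pow(Function('f')(1527, 956), -1))) = Add(Mul(2002248, Pow(4898077, -1)), Mul(2030009, Pow(230, -1))) = Add(Mul(2002248, Rational(1, 4898077)), Mul(2030009, Rational(1, 230))) = Add(Rational(2002248, 4898077), Rational(2030009, 230)) = Rational(9943600909733, 1126557710)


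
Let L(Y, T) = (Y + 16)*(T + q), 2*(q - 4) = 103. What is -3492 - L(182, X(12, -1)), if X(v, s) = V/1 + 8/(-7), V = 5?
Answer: -106713/7 ≈ -15245.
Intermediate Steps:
q = 111/2 (q = 4 + (½)*103 = 4 + 103/2 = 111/2 ≈ 55.500)
X(v, s) = 27/7 (X(v, s) = 5/1 + 8/(-7) = 5*1 + 8*(-⅐) = 5 - 8/7 = 27/7)
L(Y, T) = (16 + Y)*(111/2 + T) (L(Y, T) = (Y + 16)*(T + 111/2) = (16 + Y)*(111/2 + T))
-3492 - L(182, X(12, -1)) = -3492 - (888 + 16*(27/7) + (111/2)*182 + (27/7)*182) = -3492 - (888 + 432/7 + 10101 + 702) = -3492 - 1*82269/7 = -3492 - 82269/7 = -106713/7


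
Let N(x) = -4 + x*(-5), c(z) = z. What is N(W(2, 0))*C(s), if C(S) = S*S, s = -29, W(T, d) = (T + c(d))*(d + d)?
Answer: -3364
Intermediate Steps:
W(T, d) = 2*d*(T + d) (W(T, d) = (T + d)*(d + d) = (T + d)*(2*d) = 2*d*(T + d))
N(x) = -4 - 5*x
C(S) = S²
N(W(2, 0))*C(s) = (-4 - 10*0*(2 + 0))*(-29)² = (-4 - 10*0*2)*841 = (-4 - 5*0)*841 = (-4 + 0)*841 = -4*841 = -3364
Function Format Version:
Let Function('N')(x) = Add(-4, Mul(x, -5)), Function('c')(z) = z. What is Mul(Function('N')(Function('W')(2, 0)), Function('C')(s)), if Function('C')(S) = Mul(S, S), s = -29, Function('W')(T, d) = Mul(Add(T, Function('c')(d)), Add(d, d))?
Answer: -3364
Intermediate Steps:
Function('W')(T, d) = Mul(2, d, Add(T, d)) (Function('W')(T, d) = Mul(Add(T, d), Add(d, d)) = Mul(Add(T, d), Mul(2, d)) = Mul(2, d, Add(T, d)))
Function('N')(x) = Add(-4, Mul(-5, x))
Function('C')(S) = Pow(S, 2)
Mul(Function('N')(Function('W')(2, 0)), Function('C')(s)) = Mul(Add(-4, Mul(-5, Mul(2, 0, Add(2, 0)))), Pow(-29, 2)) = Mul(Add(-4, Mul(-5, Mul(2, 0, 2))), 841) = Mul(Add(-4, Mul(-5, 0)), 841) = Mul(Add(-4, 0), 841) = Mul(-4, 841) = -3364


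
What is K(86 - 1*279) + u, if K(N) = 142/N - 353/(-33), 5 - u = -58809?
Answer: 374649809/6369 ≈ 58824.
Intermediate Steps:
u = 58814 (u = 5 - 1*(-58809) = 5 + 58809 = 58814)
K(N) = 353/33 + 142/N (K(N) = 142/N - 353*(-1/33) = 142/N + 353/33 = 353/33 + 142/N)
K(86 - 1*279) + u = (353/33 + 142/(86 - 1*279)) + 58814 = (353/33 + 142/(86 - 279)) + 58814 = (353/33 + 142/(-193)) + 58814 = (353/33 + 142*(-1/193)) + 58814 = (353/33 - 142/193) + 58814 = 63443/6369 + 58814 = 374649809/6369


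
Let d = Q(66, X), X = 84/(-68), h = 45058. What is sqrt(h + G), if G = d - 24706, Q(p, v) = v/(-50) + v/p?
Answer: 2*sqrt(4448058109)/935 ≈ 142.66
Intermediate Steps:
X = -21/17 (X = 84*(-1/68) = -21/17 ≈ -1.2353)
Q(p, v) = -v/50 + v/p (Q(p, v) = v*(-1/50) + v/p = -v/50 + v/p)
d = 28/4675 (d = -1/50*(-21/17) - 21/17/66 = 21/850 - 21/17*1/66 = 21/850 - 7/374 = 28/4675 ≈ 0.0059893)
G = -115500522/4675 (G = 28/4675 - 24706 = -115500522/4675 ≈ -24706.)
sqrt(h + G) = sqrt(45058 - 115500522/4675) = sqrt(95145628/4675) = 2*sqrt(4448058109)/935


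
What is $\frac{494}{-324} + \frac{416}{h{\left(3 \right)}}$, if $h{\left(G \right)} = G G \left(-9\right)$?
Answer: $- \frac{1079}{162} \approx -6.6605$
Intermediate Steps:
$h{\left(G \right)} = - 9 G^{2}$ ($h{\left(G \right)} = G^{2} \left(-9\right) = - 9 G^{2}$)
$\frac{494}{-324} + \frac{416}{h{\left(3 \right)}} = \frac{494}{-324} + \frac{416}{\left(-9\right) 3^{2}} = 494 \left(- \frac{1}{324}\right) + \frac{416}{\left(-9\right) 9} = - \frac{247}{162} + \frac{416}{-81} = - \frac{247}{162} + 416 \left(- \frac{1}{81}\right) = - \frac{247}{162} - \frac{416}{81} = - \frac{1079}{162}$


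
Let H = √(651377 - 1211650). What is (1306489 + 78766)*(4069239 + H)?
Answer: 5636933670945 + 1385255*I*√560273 ≈ 5.6369e+12 + 1.0369e+9*I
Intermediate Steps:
H = I*√560273 (H = √(-560273) = I*√560273 ≈ 748.51*I)
(1306489 + 78766)*(4069239 + H) = (1306489 + 78766)*(4069239 + I*√560273) = 1385255*(4069239 + I*√560273) = 5636933670945 + 1385255*I*√560273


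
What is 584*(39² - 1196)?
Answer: 189800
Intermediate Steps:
584*(39² - 1196) = 584*(1521 - 1196) = 584*325 = 189800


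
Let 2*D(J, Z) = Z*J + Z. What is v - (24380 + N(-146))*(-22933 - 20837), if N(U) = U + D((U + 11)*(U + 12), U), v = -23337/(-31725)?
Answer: -200021972300657/3525 ≈ -5.6744e+10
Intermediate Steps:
D(J, Z) = Z/2 + J*Z/2 (D(J, Z) = (Z*J + Z)/2 = (J*Z + Z)/2 = (Z + J*Z)/2 = Z/2 + J*Z/2)
v = 2593/3525 (v = -23337*(-1/31725) = 2593/3525 ≈ 0.73560)
N(U) = U + U*(1 + (11 + U)*(12 + U))/2 (N(U) = U + U*(1 + (U + 11)*(U + 12))/2 = U + U*(1 + (11 + U)*(12 + U))/2)
v - (24380 + N(-146))*(-22933 - 20837) = 2593/3525 - (24380 + (1/2)*(-146)*(135 + (-146)**2 + 23*(-146)))*(-22933 - 20837) = 2593/3525 - (24380 + (1/2)*(-146)*(135 + 21316 - 3358))*(-43770) = 2593/3525 - (24380 + (1/2)*(-146)*18093)*(-43770) = 2593/3525 - (24380 - 1320789)*(-43770) = 2593/3525 - (-1296409)*(-43770) = 2593/3525 - 1*56743821930 = 2593/3525 - 56743821930 = -200021972300657/3525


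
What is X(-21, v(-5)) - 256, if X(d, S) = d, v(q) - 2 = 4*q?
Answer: -277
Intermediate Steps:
v(q) = 2 + 4*q
X(-21, v(-5)) - 256 = -21 - 256 = -277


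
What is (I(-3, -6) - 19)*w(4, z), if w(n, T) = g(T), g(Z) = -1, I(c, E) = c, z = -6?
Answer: 22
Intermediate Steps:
w(n, T) = -1
(I(-3, -6) - 19)*w(4, z) = (-3 - 19)*(-1) = -22*(-1) = 22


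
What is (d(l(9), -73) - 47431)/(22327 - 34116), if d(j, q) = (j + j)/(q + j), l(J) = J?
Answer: 1517801/377248 ≈ 4.0234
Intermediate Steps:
d(j, q) = 2*j/(j + q) (d(j, q) = (2*j)/(j + q) = 2*j/(j + q))
(d(l(9), -73) - 47431)/(22327 - 34116) = (2*9/(9 - 73) - 47431)/(22327 - 34116) = (2*9/(-64) - 47431)/(-11789) = (2*9*(-1/64) - 47431)*(-1/11789) = (-9/32 - 47431)*(-1/11789) = -1517801/32*(-1/11789) = 1517801/377248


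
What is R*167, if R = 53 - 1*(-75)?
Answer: 21376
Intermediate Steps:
R = 128 (R = 53 + 75 = 128)
R*167 = 128*167 = 21376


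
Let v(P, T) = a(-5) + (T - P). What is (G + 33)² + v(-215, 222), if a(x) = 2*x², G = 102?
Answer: 18712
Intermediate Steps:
v(P, T) = 50 + T - P (v(P, T) = 2*(-5)² + (T - P) = 2*25 + (T - P) = 50 + (T - P) = 50 + T - P)
(G + 33)² + v(-215, 222) = (102 + 33)² + (50 + 222 - 1*(-215)) = 135² + (50 + 222 + 215) = 18225 + 487 = 18712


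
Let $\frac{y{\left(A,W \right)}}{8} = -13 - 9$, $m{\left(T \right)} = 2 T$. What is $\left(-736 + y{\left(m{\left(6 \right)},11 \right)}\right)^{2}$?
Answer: $831744$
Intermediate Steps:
$y{\left(A,W \right)} = -176$ ($y{\left(A,W \right)} = 8 \left(-13 - 9\right) = 8 \left(-22\right) = -176$)
$\left(-736 + y{\left(m{\left(6 \right)},11 \right)}\right)^{2} = \left(-736 - 176\right)^{2} = \left(-912\right)^{2} = 831744$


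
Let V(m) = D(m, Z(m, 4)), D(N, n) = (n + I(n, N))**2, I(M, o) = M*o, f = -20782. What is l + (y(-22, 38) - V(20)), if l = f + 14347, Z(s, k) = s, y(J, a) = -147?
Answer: -182982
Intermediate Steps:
D(N, n) = (n + N*n)**2 (D(N, n) = (n + n*N)**2 = (n + N*n)**2)
V(m) = m**2*(1 + m)**2
l = -6435 (l = -20782 + 14347 = -6435)
l + (y(-22, 38) - V(20)) = -6435 + (-147 - 20**2*(1 + 20)**2) = -6435 + (-147 - 400*21**2) = -6435 + (-147 - 400*441) = -6435 + (-147 - 1*176400) = -6435 + (-147 - 176400) = -6435 - 176547 = -182982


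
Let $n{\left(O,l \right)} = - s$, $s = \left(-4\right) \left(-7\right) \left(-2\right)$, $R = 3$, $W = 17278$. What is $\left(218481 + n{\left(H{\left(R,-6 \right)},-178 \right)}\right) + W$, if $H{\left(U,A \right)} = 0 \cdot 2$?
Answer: $235815$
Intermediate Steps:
$H{\left(U,A \right)} = 0$
$s = -56$ ($s = 28 \left(-2\right) = -56$)
$n{\left(O,l \right)} = 56$ ($n{\left(O,l \right)} = \left(-1\right) \left(-56\right) = 56$)
$\left(218481 + n{\left(H{\left(R,-6 \right)},-178 \right)}\right) + W = \left(218481 + 56\right) + 17278 = 218537 + 17278 = 235815$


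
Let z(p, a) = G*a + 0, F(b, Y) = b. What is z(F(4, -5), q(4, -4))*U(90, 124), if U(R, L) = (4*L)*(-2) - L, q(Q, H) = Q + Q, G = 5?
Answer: -44640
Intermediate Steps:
q(Q, H) = 2*Q
z(p, a) = 5*a (z(p, a) = 5*a + 0 = 5*a)
U(R, L) = -9*L (U(R, L) = -8*L - L = -9*L)
z(F(4, -5), q(4, -4))*U(90, 124) = (5*(2*4))*(-9*124) = (5*8)*(-1116) = 40*(-1116) = -44640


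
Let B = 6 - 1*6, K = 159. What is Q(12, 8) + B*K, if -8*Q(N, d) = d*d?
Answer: -8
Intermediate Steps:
Q(N, d) = -d²/8 (Q(N, d) = -d*d/8 = -d²/8)
B = 0 (B = 6 - 6 = 0)
Q(12, 8) + B*K = -⅛*8² + 0*159 = -⅛*64 + 0 = -8 + 0 = -8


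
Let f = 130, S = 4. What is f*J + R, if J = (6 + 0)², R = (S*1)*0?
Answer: 4680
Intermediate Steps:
R = 0 (R = (4*1)*0 = 4*0 = 0)
J = 36 (J = 6² = 36)
f*J + R = 130*36 + 0 = 4680 + 0 = 4680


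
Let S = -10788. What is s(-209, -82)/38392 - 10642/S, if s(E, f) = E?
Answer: 101578243/103543224 ≈ 0.98102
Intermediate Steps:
s(-209, -82)/38392 - 10642/S = -209/38392 - 10642/(-10788) = -209*1/38392 - 10642*(-1/10788) = -209/38392 + 5321/5394 = 101578243/103543224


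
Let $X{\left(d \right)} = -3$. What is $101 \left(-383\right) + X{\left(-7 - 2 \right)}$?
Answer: $-38686$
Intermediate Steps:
$101 \left(-383\right) + X{\left(-7 - 2 \right)} = 101 \left(-383\right) - 3 = -38683 - 3 = -38686$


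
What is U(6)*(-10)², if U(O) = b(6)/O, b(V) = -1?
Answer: -50/3 ≈ -16.667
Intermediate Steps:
U(O) = -1/O
U(6)*(-10)² = -1/6*(-10)² = -1*⅙*100 = -⅙*100 = -50/3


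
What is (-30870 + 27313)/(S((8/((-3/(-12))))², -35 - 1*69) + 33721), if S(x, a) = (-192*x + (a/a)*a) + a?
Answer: 3557/163095 ≈ 0.021809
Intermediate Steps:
S(x, a) = -192*x + 2*a (S(x, a) = (-192*x + 1*a) + a = (-192*x + a) + a = (a - 192*x) + a = -192*x + 2*a)
(-30870 + 27313)/(S((8/((-3/(-12))))², -35 - 1*69) + 33721) = (-30870 + 27313)/((-192*(8/((-3/(-12))))² + 2*(-35 - 1*69)) + 33721) = -3557/((-192*(8/((-3*(-1/12))))² + 2*(-35 - 69)) + 33721) = -3557/((-192*(8/(¼))² + 2*(-104)) + 33721) = -3557/((-192*(8*4)² - 208) + 33721) = -3557/((-192*32² - 208) + 33721) = -3557/((-192*1024 - 208) + 33721) = -3557/((-196608 - 208) + 33721) = -3557/(-196816 + 33721) = -3557/(-163095) = -3557*(-1/163095) = 3557/163095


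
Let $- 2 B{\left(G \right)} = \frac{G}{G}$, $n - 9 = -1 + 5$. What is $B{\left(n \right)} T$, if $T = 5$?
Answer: $- \frac{5}{2} \approx -2.5$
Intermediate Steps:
$n = 13$ ($n = 9 + \left(-1 + 5\right) = 9 + 4 = 13$)
$B{\left(G \right)} = - \frac{1}{2}$ ($B{\left(G \right)} = - \frac{G \frac{1}{G}}{2} = \left(- \frac{1}{2}\right) 1 = - \frac{1}{2}$)
$B{\left(n \right)} T = \left(- \frac{1}{2}\right) 5 = - \frac{5}{2}$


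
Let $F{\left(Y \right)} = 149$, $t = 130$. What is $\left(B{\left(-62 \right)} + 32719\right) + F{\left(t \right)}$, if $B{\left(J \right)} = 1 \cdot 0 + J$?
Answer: $32806$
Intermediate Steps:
$B{\left(J \right)} = J$ ($B{\left(J \right)} = 0 + J = J$)
$\left(B{\left(-62 \right)} + 32719\right) + F{\left(t \right)} = \left(-62 + 32719\right) + 149 = 32657 + 149 = 32806$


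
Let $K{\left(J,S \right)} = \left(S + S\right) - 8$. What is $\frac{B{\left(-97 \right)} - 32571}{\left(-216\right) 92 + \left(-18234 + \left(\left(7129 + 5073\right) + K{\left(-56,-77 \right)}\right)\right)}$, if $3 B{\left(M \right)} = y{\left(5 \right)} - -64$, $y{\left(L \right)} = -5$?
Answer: $\frac{48827}{39099} \approx 1.2488$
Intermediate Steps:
$K{\left(J,S \right)} = -8 + 2 S$ ($K{\left(J,S \right)} = 2 S - 8 = -8 + 2 S$)
$B{\left(M \right)} = \frac{59}{3}$ ($B{\left(M \right)} = \frac{-5 - -64}{3} = \frac{-5 + 64}{3} = \frac{1}{3} \cdot 59 = \frac{59}{3}$)
$\frac{B{\left(-97 \right)} - 32571}{\left(-216\right) 92 + \left(-18234 + \left(\left(7129 + 5073\right) + K{\left(-56,-77 \right)}\right)\right)} = \frac{\frac{59}{3} - 32571}{\left(-216\right) 92 + \left(-18234 + \left(\left(7129 + 5073\right) + \left(-8 + 2 \left(-77\right)\right)\right)\right)} = - \frac{97654}{3 \left(-19872 + \left(-18234 + \left(12202 - 162\right)\right)\right)} = - \frac{97654}{3 \left(-19872 + \left(-18234 + 12040\right)\right)} = - \frac{97654}{3 \left(-19872 - 6194\right)} = - \frac{97654}{3 \left(-26066\right)} = \left(- \frac{97654}{3}\right) \left(- \frac{1}{26066}\right) = \frac{48827}{39099}$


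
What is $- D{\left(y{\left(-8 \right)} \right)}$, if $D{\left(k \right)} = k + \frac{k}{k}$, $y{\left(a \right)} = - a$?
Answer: $-9$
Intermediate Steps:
$D{\left(k \right)} = 1 + k$ ($D{\left(k \right)} = k + 1 = 1 + k$)
$- D{\left(y{\left(-8 \right)} \right)} = - (1 - -8) = - (1 + 8) = \left(-1\right) 9 = -9$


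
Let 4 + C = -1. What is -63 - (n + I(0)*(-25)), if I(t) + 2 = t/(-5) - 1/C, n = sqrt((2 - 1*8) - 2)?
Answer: -108 - 2*I*sqrt(2) ≈ -108.0 - 2.8284*I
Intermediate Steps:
C = -5 (C = -4 - 1 = -5)
n = 2*I*sqrt(2) (n = sqrt((2 - 8) - 2) = sqrt(-6 - 2) = sqrt(-8) = 2*I*sqrt(2) ≈ 2.8284*I)
I(t) = -9/5 - t/5 (I(t) = -2 + (t/(-5) - 1/(-5)) = -2 + (t*(-1/5) - 1*(-1/5)) = -2 + (-t/5 + 1/5) = -2 + (1/5 - t/5) = -9/5 - t/5)
-63 - (n + I(0)*(-25)) = -63 - (2*I*sqrt(2) + (-9/5 - 1/5*0)*(-25)) = -63 - (2*I*sqrt(2) + (-9/5 + 0)*(-25)) = -63 - (2*I*sqrt(2) - 9/5*(-25)) = -63 - (2*I*sqrt(2) + 45) = -63 - (45 + 2*I*sqrt(2)) = -63 + (-45 - 2*I*sqrt(2)) = -108 - 2*I*sqrt(2)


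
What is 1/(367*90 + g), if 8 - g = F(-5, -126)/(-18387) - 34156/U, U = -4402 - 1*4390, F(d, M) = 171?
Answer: 4490514/148340198117 ≈ 3.0272e-5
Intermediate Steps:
U = -8792 (U = -4402 - 4390 = -8792)
g = 18520697/4490514 (g = 8 - (171/(-18387) - 34156/(-8792)) = 8 - (171*(-1/18387) - 34156*(-1/8792)) = 8 - (-19/2043 + 8539/2198) = 8 - 1*17403415/4490514 = 8 - 17403415/4490514 = 18520697/4490514 ≈ 4.1244)
1/(367*90 + g) = 1/(367*90 + 18520697/4490514) = 1/(33030 + 18520697/4490514) = 1/(148340198117/4490514) = 4490514/148340198117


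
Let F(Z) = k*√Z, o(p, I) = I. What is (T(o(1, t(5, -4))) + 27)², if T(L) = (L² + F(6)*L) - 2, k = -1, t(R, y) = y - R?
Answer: 11722 + 1908*√6 ≈ 16396.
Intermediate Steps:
F(Z) = -√Z
T(L) = -2 + L² - L*√6 (T(L) = (L² + (-√6)*L) - 2 = (L² - L*√6) - 2 = -2 + L² - L*√6)
(T(o(1, t(5, -4))) + 27)² = ((-2 + (-4 - 1*5)² - (-4 - 1*5)*√6) + 27)² = ((-2 + (-4 - 5)² - (-4 - 5)*√6) + 27)² = ((-2 + (-9)² - 1*(-9)*√6) + 27)² = ((-2 + 81 + 9*√6) + 27)² = ((79 + 9*√6) + 27)² = (106 + 9*√6)²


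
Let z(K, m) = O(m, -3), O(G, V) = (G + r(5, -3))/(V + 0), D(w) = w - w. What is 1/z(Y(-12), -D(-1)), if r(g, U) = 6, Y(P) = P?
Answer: -1/2 ≈ -0.50000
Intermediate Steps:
D(w) = 0
O(G, V) = (6 + G)/V (O(G, V) = (G + 6)/(V + 0) = (6 + G)/V)
z(K, m) = -2 - m/3 (z(K, m) = (6 + m)/(-3) = -(6 + m)/3 = -2 - m/3)
1/z(Y(-12), -D(-1)) = 1/(-2 - (-1)*0/3) = 1/(-2 - 1/3*0) = 1/(-2 + 0) = 1/(-2) = -1/2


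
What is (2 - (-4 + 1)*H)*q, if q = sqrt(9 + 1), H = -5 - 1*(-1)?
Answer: -10*sqrt(10) ≈ -31.623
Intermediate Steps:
H = -4 (H = -5 + 1 = -4)
q = sqrt(10) ≈ 3.1623
(2 - (-4 + 1)*H)*q = (2 - (-4 + 1)*(-4))*sqrt(10) = (2 - (-3)*(-4))*sqrt(10) = (2 - 1*12)*sqrt(10) = (2 - 12)*sqrt(10) = -10*sqrt(10)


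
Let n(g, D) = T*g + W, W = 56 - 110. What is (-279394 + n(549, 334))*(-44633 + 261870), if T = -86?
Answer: -70963072894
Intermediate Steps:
W = -54
n(g, D) = -54 - 86*g (n(g, D) = -86*g - 54 = -54 - 86*g)
(-279394 + n(549, 334))*(-44633 + 261870) = (-279394 + (-54 - 86*549))*(-44633 + 261870) = (-279394 + (-54 - 47214))*217237 = (-279394 - 47268)*217237 = -326662*217237 = -70963072894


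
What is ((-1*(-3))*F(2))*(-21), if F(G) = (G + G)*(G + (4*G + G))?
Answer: -3024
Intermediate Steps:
F(G) = 12*G² (F(G) = (2*G)*(G + 5*G) = (2*G)*(6*G) = 12*G²)
((-1*(-3))*F(2))*(-21) = ((-1*(-3))*(12*2²))*(-21) = (3*(12*4))*(-21) = (3*48)*(-21) = 144*(-21) = -3024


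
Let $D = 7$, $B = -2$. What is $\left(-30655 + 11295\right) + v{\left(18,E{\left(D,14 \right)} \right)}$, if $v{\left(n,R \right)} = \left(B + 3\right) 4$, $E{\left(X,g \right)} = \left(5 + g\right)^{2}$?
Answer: $-19356$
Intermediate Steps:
$v{\left(n,R \right)} = 4$ ($v{\left(n,R \right)} = \left(-2 + 3\right) 4 = 1 \cdot 4 = 4$)
$\left(-30655 + 11295\right) + v{\left(18,E{\left(D,14 \right)} \right)} = \left(-30655 + 11295\right) + 4 = -19360 + 4 = -19356$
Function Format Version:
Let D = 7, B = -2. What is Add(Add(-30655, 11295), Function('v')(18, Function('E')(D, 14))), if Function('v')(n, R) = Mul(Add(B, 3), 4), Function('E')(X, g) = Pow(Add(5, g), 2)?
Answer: -19356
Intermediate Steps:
Function('v')(n, R) = 4 (Function('v')(n, R) = Mul(Add(-2, 3), 4) = Mul(1, 4) = 4)
Add(Add(-30655, 11295), Function('v')(18, Function('E')(D, 14))) = Add(Add(-30655, 11295), 4) = Add(-19360, 4) = -19356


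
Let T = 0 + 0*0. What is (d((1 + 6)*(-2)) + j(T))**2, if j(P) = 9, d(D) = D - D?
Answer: 81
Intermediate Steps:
T = 0 (T = 0 + 0 = 0)
d(D) = 0
(d((1 + 6)*(-2)) + j(T))**2 = (0 + 9)**2 = 9**2 = 81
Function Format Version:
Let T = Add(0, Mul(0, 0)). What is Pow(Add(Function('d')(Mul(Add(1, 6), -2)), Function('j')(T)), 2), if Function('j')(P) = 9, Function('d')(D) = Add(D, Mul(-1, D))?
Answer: 81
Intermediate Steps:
T = 0 (T = Add(0, 0) = 0)
Function('d')(D) = 0
Pow(Add(Function('d')(Mul(Add(1, 6), -2)), Function('j')(T)), 2) = Pow(Add(0, 9), 2) = Pow(9, 2) = 81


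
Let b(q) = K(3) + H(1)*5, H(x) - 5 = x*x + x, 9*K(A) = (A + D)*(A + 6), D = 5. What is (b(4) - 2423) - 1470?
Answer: -3850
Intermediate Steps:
K(A) = (5 + A)*(6 + A)/9 (K(A) = ((A + 5)*(A + 6))/9 = ((5 + A)*(6 + A))/9 = (5 + A)*(6 + A)/9)
H(x) = 5 + x + x**2 (H(x) = 5 + (x*x + x) = 5 + (x**2 + x) = 5 + (x + x**2) = 5 + x + x**2)
b(q) = 43 (b(q) = (10/3 + (1/9)*3**2 + (11/9)*3) + (5 + 1 + 1**2)*5 = (10/3 + (1/9)*9 + 11/3) + (5 + 1 + 1)*5 = (10/3 + 1 + 11/3) + 7*5 = 8 + 35 = 43)
(b(4) - 2423) - 1470 = (43 - 2423) - 1470 = -2380 - 1470 = -3850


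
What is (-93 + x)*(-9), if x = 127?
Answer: -306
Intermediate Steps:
(-93 + x)*(-9) = (-93 + 127)*(-9) = 34*(-9) = -306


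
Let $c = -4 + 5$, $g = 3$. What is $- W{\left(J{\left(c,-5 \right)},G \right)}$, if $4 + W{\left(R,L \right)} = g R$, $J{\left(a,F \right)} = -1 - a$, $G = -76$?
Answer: $10$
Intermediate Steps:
$c = 1$
$W{\left(R,L \right)} = -4 + 3 R$
$- W{\left(J{\left(c,-5 \right)},G \right)} = - (-4 + 3 \left(-1 - 1\right)) = - (-4 + 3 \left(-2\right)) = - (-4 - 6) = \left(-1\right) \left(-10\right) = 10$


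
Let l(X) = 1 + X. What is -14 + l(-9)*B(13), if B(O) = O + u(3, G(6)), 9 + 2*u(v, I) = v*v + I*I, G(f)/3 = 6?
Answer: -1414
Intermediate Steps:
G(f) = 18 (G(f) = 3*6 = 18)
u(v, I) = -9/2 + I²/2 + v²/2 (u(v, I) = -9/2 + (v*v + I*I)/2 = -9/2 + (v² + I²)/2 = -9/2 + (I² + v²)/2 = -9/2 + (I²/2 + v²/2) = -9/2 + I²/2 + v²/2)
B(O) = 162 + O (B(O) = O + (-9/2 + (½)*18² + (½)*3²) = O + (-9/2 + (½)*324 + (½)*9) = O + (-9/2 + 162 + 9/2) = O + 162 = 162 + O)
-14 + l(-9)*B(13) = -14 + (1 - 9)*(162 + 13) = -14 - 8*175 = -14 - 1400 = -1414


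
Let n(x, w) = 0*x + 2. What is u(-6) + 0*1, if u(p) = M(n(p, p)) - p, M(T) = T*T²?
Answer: 14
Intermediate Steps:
n(x, w) = 2 (n(x, w) = 0 + 2 = 2)
M(T) = T³
u(p) = 8 - p (u(p) = 2³ - p = 8 - p)
u(-6) + 0*1 = (8 - 1*(-6)) + 0*1 = (8 + 6) + 0 = 14 + 0 = 14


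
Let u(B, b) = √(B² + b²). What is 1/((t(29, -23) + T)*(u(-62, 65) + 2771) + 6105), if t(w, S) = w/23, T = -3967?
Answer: -176060147/1931626947607401 + 63572*√8069/1931626947607401 ≈ -8.8190e-8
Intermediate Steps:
t(w, S) = w/23 (t(w, S) = w*(1/23) = w/23)
1/((t(29, -23) + T)*(u(-62, 65) + 2771) + 6105) = 1/(((1/23)*29 - 3967)*(√((-62)² + 65²) + 2771) + 6105) = 1/((29/23 - 3967)*(√(3844 + 4225) + 2771) + 6105) = 1/(-91212*(√8069 + 2771)/23 + 6105) = 1/(-91212*(2771 + √8069)/23 + 6105) = 1/((-252748452/23 - 91212*√8069/23) + 6105) = 1/(-252608037/23 - 91212*√8069/23)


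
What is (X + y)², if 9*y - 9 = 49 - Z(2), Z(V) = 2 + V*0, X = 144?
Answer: 1827904/81 ≈ 22567.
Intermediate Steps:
Z(V) = 2 (Z(V) = 2 + 0 = 2)
y = 56/9 (y = 1 + (49 - 1*2)/9 = 1 + (49 - 2)/9 = 1 + (⅑)*47 = 1 + 47/9 = 56/9 ≈ 6.2222)
(X + y)² = (144 + 56/9)² = (1352/9)² = 1827904/81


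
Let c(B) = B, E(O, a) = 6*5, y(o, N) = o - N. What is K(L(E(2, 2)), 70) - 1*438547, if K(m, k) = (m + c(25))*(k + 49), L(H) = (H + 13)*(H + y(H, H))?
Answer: -282062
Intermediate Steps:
E(O, a) = 30
L(H) = H*(13 + H) (L(H) = (H + 13)*(H + (H - H)) = (13 + H)*(H + 0) = (13 + H)*H = H*(13 + H))
K(m, k) = (25 + m)*(49 + k) (K(m, k) = (m + 25)*(k + 49) = (25 + m)*(49 + k))
K(L(E(2, 2)), 70) - 1*438547 = (1225 + 25*70 + 49*(30*(13 + 30)) + 70*(30*(13 + 30))) - 1*438547 = (1225 + 1750 + 49*(30*43) + 70*(30*43)) - 438547 = (1225 + 1750 + 49*1290 + 70*1290) - 438547 = (1225 + 1750 + 63210 + 90300) - 438547 = 156485 - 438547 = -282062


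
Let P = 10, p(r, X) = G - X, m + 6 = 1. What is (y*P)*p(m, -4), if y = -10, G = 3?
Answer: -700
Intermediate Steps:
m = -5 (m = -6 + 1 = -5)
p(r, X) = 3 - X
(y*P)*p(m, -4) = (-10*10)*(3 - 1*(-4)) = -100*(3 + 4) = -100*7 = -700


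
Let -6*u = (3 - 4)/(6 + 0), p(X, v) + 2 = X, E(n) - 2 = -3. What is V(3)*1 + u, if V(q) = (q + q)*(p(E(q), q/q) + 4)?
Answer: 217/36 ≈ 6.0278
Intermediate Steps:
E(n) = -1 (E(n) = 2 - 3 = -1)
p(X, v) = -2 + X
V(q) = 2*q (V(q) = (q + q)*((-2 - 1) + 4) = (2*q)*(-3 + 4) = (2*q)*1 = 2*q)
u = 1/36 (u = -(3 - 4)/(6*(6 + 0)) = -(-1)/(6*6) = -⅙*(-⅙) = 1/36 ≈ 0.027778)
V(3)*1 + u = (2*3)*1 + 1/36 = 6*1 + 1/36 = 6 + 1/36 = 217/36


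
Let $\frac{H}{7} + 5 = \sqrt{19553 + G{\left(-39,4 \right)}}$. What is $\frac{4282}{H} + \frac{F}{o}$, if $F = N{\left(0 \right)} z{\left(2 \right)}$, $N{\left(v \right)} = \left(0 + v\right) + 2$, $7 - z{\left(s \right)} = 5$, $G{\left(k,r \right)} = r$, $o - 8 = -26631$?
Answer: $\frac{284725767}{1820001526} + \frac{6423 \sqrt{2173}}{68362} \approx 4.5362$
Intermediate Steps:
$o = -26623$ ($o = 8 - 26631 = -26623$)
$z{\left(s \right)} = 2$ ($z{\left(s \right)} = 7 - 5 = 2$)
$N{\left(v \right)} = 2 + v$ ($N{\left(v \right)} = v + 2 = 2 + v$)
$F = 4$ ($F = \left(2 + 0\right) 2 = 2 \cdot 2 = 4$)
$H = -35 + 21 \sqrt{2173}$ ($H = -35 + 7 \sqrt{19553 + 4} = -35 + 7 \sqrt{19557} = -35 + 7 \cdot 3 \sqrt{2173} = -35 + 21 \sqrt{2173} \approx 943.92$)
$\frac{4282}{H} + \frac{F}{o} = \frac{4282}{-35 + 21 \sqrt{2173}} + \frac{4}{-26623} = \frac{4282}{-35 + 21 \sqrt{2173}} + 4 \left(- \frac{1}{26623}\right) = \frac{4282}{-35 + 21 \sqrt{2173}} - \frac{4}{26623} = - \frac{4}{26623} + \frac{4282}{-35 + 21 \sqrt{2173}}$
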